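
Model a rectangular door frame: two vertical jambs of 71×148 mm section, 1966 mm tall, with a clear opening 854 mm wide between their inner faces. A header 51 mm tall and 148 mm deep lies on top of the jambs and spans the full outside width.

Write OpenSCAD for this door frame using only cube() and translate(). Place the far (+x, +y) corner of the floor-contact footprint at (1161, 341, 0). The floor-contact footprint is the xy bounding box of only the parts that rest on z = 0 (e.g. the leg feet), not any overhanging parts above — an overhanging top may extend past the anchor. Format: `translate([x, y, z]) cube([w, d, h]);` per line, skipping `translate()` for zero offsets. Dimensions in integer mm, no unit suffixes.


translate([165, 193, 0]) cube([71, 148, 1966]);
translate([1090, 193, 0]) cube([71, 148, 1966]);
translate([165, 193, 1966]) cube([996, 148, 51]);


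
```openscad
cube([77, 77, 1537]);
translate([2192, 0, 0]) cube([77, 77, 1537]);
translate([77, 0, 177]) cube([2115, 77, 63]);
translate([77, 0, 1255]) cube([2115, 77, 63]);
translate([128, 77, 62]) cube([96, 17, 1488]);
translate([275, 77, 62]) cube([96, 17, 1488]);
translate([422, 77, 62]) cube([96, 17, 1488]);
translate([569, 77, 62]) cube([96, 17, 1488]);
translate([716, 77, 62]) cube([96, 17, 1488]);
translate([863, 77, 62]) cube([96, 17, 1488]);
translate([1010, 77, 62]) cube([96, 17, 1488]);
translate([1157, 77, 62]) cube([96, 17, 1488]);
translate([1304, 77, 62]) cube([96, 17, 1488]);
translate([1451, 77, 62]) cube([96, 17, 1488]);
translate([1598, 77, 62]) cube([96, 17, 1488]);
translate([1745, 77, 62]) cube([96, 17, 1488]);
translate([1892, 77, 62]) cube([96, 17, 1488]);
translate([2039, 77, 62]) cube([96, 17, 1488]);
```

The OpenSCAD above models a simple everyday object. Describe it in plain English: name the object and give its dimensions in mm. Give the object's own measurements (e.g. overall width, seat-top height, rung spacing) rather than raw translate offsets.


A fence section. Two 77×77 mm posts, 1537 mm tall, stand on the floor with a clear span of 2115 mm between their inner faces. Two horizontal rails of 77×63 mm section span the gap between the posts with their undersides at z = 177 mm and z = 1255 mm, flush with the posts' −y face. 14 pickets, each 96 mm wide, 17 mm thick and 1488 mm tall, are fixed to the +y face of the rails with their bottoms at z = 62 mm, spaced across the span with a 51 mm gap after the −x post and between neighbouring pickets, with 57 mm left before the +x post.


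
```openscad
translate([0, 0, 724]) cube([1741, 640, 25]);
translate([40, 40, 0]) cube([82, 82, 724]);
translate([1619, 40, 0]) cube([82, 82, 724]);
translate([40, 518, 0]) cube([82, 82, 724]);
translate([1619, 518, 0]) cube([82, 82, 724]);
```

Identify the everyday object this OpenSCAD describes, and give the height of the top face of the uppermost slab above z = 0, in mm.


A table. The table height is 749 mm.

A 1741×640×25 slab sits at z = 724 on four 82 mm square posts — a table. The top surface is at 724 + 25 = 749 mm.


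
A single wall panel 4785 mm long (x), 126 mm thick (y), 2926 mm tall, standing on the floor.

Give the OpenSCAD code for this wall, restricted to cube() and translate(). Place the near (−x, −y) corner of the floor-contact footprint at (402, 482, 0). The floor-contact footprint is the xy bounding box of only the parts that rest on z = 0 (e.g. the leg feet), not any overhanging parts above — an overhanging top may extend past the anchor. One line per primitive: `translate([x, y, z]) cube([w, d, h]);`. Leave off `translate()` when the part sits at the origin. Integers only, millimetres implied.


translate([402, 482, 0]) cube([4785, 126, 2926]);


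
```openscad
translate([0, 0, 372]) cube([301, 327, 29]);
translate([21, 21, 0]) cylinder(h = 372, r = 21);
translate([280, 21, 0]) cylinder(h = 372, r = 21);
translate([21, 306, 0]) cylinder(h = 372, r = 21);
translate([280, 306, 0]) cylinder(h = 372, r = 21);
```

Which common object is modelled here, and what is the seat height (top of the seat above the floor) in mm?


A stool. The seat height is 401 mm.

A 301×327×29 slab at z = 372 on four corner cylinders — a stool. The seat top is 372 + 29 = 401 mm.


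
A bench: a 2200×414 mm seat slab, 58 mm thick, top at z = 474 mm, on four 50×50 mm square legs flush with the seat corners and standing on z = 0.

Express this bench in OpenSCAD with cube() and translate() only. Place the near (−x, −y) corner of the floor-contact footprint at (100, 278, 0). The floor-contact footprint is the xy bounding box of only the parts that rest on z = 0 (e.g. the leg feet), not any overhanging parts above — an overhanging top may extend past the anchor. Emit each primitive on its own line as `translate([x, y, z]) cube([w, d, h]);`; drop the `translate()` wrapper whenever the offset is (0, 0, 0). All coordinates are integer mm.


translate([100, 278, 416]) cube([2200, 414, 58]);
translate([100, 278, 0]) cube([50, 50, 416]);
translate([100, 642, 0]) cube([50, 50, 416]);
translate([2250, 278, 0]) cube([50, 50, 416]);
translate([2250, 642, 0]) cube([50, 50, 416]);


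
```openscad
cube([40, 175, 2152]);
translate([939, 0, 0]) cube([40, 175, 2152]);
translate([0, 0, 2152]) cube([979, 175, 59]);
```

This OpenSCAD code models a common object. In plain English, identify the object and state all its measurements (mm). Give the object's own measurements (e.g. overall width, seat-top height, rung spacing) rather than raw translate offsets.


A door frame. The clear opening is 899 mm wide and 2152 mm high. Two 40 mm wide jambs, 175 mm deep, stand either side of the opening from the floor to the top of the opening. A 59 mm thick head sits across the top of both jambs, spanning the full outside width of the frame.


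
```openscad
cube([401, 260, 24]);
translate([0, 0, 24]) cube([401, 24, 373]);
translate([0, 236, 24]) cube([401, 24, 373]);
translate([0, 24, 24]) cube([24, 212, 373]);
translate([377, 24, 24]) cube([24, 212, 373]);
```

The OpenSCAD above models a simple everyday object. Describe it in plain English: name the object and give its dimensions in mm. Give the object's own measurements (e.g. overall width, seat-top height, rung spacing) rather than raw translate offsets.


An open-topped rectangular box: outside dimensions 401×260×397 mm, with a uniform wall and base thickness of 24 mm. The base is a full 401×260 slab on the floor; four walls sit on top of the base. The front and back walls (the −y and +y sides) span the full width; the two side walls fit between them.


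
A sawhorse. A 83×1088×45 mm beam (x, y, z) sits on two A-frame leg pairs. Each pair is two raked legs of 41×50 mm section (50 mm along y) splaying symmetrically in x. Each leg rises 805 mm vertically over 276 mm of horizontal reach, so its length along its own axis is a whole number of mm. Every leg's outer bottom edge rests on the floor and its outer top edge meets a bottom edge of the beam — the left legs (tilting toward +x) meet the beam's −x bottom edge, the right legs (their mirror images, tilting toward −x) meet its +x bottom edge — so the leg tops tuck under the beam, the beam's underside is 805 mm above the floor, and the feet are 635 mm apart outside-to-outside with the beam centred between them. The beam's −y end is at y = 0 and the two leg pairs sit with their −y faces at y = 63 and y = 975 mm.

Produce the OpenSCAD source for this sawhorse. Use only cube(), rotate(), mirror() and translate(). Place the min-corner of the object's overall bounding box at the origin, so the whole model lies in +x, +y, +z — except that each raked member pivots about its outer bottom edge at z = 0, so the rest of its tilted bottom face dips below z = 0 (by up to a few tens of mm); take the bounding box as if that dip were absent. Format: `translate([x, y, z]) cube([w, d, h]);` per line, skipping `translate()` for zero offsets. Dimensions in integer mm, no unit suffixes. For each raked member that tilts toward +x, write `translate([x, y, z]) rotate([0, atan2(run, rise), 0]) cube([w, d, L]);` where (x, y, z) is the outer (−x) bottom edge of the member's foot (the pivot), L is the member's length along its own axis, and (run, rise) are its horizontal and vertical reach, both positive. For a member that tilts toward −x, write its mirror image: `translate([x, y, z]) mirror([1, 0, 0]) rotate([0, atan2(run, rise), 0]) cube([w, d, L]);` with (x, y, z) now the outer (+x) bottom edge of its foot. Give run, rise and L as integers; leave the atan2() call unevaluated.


translate([276, 0, 805]) cube([83, 1088, 45]);
translate([0, 63, 0]) rotate([0, atan2(276, 805), 0]) cube([41, 50, 851]);
translate([635, 63, 0]) mirror([1, 0, 0]) rotate([0, atan2(276, 805), 0]) cube([41, 50, 851]);
translate([0, 975, 0]) rotate([0, atan2(276, 805), 0]) cube([41, 50, 851]);
translate([635, 975, 0]) mirror([1, 0, 0]) rotate([0, atan2(276, 805), 0]) cube([41, 50, 851]);


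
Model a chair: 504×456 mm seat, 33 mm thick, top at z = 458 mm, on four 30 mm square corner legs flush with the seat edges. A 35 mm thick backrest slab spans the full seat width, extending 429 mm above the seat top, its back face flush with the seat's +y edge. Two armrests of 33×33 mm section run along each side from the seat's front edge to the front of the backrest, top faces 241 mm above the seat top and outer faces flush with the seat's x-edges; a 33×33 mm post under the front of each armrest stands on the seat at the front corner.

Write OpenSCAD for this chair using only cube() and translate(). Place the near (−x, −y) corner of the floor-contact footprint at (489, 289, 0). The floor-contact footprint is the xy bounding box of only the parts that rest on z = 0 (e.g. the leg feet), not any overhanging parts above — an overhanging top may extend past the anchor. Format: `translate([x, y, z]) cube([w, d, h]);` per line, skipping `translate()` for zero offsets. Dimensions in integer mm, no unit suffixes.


// leg_h = 458 - 33 = 425
// arm post h = 241 - 33 = 208
translate([489, 289, 425]) cube([504, 456, 33]);
translate([489, 289, 0]) cube([30, 30, 425]);
translate([963, 289, 0]) cube([30, 30, 425]);
translate([489, 715, 0]) cube([30, 30, 425]);
translate([963, 715, 0]) cube([30, 30, 425]);
translate([489, 710, 458]) cube([504, 35, 429]);
translate([489, 289, 666]) cube([33, 421, 33]);
translate([960, 289, 666]) cube([33, 421, 33]);
translate([489, 289, 458]) cube([33, 33, 208]);
translate([960, 289, 458]) cube([33, 33, 208]);


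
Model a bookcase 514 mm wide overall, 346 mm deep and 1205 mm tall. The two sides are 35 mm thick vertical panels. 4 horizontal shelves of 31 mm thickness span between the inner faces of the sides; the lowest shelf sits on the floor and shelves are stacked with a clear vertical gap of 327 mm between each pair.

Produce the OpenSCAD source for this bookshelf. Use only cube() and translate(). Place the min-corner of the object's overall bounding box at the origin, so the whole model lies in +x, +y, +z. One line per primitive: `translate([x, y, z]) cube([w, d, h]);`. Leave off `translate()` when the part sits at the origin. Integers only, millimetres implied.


cube([35, 346, 1205]);
translate([479, 0, 0]) cube([35, 346, 1205]);
translate([35, 0, 0]) cube([444, 346, 31]);
translate([35, 0, 358]) cube([444, 346, 31]);
translate([35, 0, 716]) cube([444, 346, 31]);
translate([35, 0, 1074]) cube([444, 346, 31]);


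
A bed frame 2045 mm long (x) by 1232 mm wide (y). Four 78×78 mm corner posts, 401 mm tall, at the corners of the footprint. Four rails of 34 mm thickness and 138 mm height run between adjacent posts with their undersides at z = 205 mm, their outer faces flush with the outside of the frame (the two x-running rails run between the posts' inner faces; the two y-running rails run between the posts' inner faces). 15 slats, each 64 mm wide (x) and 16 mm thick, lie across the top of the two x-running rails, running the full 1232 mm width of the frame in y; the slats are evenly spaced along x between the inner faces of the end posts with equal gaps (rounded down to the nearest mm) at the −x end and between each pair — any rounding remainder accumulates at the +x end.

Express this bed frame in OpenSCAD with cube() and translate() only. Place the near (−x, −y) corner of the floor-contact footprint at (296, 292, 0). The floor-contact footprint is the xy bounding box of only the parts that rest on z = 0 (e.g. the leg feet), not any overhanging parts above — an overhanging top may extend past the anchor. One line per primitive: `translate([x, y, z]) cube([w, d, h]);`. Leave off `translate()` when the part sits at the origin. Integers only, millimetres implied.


// slat z = rail_z + rail_h = 205 + 138 = 343
// slat gap = ⌊(1889 − 15·64) / 16⌋ = 58
translate([296, 292, 0]) cube([78, 78, 401]);
translate([296, 1446, 0]) cube([78, 78, 401]);
translate([2263, 292, 0]) cube([78, 78, 401]);
translate([2263, 1446, 0]) cube([78, 78, 401]);
translate([374, 292, 205]) cube([1889, 34, 138]);
translate([374, 1490, 205]) cube([1889, 34, 138]);
translate([296, 370, 205]) cube([34, 1076, 138]);
translate([2307, 370, 205]) cube([34, 1076, 138]);
translate([432, 292, 343]) cube([64, 1232, 16]);
translate([554, 292, 343]) cube([64, 1232, 16]);
translate([676, 292, 343]) cube([64, 1232, 16]);
translate([798, 292, 343]) cube([64, 1232, 16]);
translate([920, 292, 343]) cube([64, 1232, 16]);
translate([1042, 292, 343]) cube([64, 1232, 16]);
translate([1164, 292, 343]) cube([64, 1232, 16]);
translate([1286, 292, 343]) cube([64, 1232, 16]);
translate([1408, 292, 343]) cube([64, 1232, 16]);
translate([1530, 292, 343]) cube([64, 1232, 16]);
translate([1652, 292, 343]) cube([64, 1232, 16]);
translate([1774, 292, 343]) cube([64, 1232, 16]);
translate([1896, 292, 343]) cube([64, 1232, 16]);
translate([2018, 292, 343]) cube([64, 1232, 16]);
translate([2140, 292, 343]) cube([64, 1232, 16]);


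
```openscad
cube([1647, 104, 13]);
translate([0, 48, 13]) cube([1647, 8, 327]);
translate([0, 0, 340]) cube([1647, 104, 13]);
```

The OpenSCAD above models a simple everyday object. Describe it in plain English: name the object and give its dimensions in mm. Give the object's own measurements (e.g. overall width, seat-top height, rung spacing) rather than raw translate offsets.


An I-beam lying along x, 1647 mm long. Overall section height 353 mm. Two flanges 104 mm wide (y) and 13 mm thick, one on the floor and one at the top; a web 8 mm thick runs between them, centred on the flange width.


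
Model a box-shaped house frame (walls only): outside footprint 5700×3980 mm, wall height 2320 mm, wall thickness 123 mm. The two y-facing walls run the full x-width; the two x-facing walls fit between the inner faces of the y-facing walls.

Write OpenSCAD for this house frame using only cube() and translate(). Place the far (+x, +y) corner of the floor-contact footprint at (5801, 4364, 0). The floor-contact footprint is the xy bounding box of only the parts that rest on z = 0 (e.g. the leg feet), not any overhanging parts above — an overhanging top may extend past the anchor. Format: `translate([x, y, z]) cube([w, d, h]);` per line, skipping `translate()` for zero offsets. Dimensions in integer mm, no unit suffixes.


translate([101, 384, 0]) cube([5700, 123, 2320]);
translate([101, 4241, 0]) cube([5700, 123, 2320]);
translate([101, 507, 0]) cube([123, 3734, 2320]);
translate([5678, 507, 0]) cube([123, 3734, 2320]);


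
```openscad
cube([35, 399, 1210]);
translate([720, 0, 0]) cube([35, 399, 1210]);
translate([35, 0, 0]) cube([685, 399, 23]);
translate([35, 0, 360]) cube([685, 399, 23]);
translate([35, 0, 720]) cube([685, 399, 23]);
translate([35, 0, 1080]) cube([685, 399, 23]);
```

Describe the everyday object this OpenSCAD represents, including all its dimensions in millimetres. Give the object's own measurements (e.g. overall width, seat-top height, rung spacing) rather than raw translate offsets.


An open bookshelf. Two side panels, each 35 mm thick, 399 mm deep and 1210 mm tall, stand 755 mm apart (outside-to-outside). Between them sit 4 shelves, each 23 mm thick and 399 mm deep, spanning the full gap between the sides. The bottom shelf rests on the floor (its underside at z = 0) and the clear gap between one shelf's top and the next shelf's underside is 337 mm.


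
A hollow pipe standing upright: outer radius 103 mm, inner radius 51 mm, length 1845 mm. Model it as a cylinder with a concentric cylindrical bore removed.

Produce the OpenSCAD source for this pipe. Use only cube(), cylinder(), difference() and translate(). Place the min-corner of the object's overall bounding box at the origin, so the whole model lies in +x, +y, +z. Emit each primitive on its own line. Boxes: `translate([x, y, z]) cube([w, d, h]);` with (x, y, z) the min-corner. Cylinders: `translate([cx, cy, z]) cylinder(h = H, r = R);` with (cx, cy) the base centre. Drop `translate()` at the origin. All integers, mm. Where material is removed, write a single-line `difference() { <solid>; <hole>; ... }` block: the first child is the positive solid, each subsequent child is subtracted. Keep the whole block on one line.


difference() { translate([103, 103, 0]) cylinder(h = 1845, r = 103); translate([103, 103, 0]) cylinder(h = 1845, r = 51); }


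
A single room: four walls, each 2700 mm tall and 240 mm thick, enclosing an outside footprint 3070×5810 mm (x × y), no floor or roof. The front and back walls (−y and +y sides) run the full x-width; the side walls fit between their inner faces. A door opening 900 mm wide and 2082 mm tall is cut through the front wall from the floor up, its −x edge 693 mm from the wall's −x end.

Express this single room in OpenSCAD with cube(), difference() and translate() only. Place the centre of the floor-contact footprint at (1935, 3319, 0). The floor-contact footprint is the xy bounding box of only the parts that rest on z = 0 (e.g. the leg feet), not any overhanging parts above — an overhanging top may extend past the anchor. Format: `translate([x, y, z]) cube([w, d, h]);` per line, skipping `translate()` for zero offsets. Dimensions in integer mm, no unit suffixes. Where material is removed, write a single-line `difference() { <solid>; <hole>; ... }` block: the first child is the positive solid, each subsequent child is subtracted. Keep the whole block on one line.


difference() { translate([400, 414, 0]) cube([3070, 240, 2700]); translate([1093, 414, 0]) cube([900, 240, 2082]); }
translate([400, 5984, 0]) cube([3070, 240, 2700]);
translate([400, 654, 0]) cube([240, 5330, 2700]);
translate([3230, 654, 0]) cube([240, 5330, 2700]);


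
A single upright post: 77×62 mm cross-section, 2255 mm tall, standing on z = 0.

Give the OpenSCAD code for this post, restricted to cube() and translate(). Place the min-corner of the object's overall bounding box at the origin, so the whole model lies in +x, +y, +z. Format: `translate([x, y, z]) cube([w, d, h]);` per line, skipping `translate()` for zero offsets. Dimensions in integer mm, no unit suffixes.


cube([77, 62, 2255]);


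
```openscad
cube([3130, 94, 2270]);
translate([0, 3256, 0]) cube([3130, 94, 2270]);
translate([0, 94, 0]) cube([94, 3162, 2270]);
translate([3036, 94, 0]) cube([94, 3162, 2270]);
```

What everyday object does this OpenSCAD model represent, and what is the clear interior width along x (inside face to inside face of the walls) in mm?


A house (or room) frame. The interior width is 2942 mm.

Four 2270 mm walls enclosing a rectangle with no floor or roof — a room or house frame. Outside width is 3130 mm and wall thickness is 94 mm, so the interior width is 3130 − 2 × 94 = 2942 mm.


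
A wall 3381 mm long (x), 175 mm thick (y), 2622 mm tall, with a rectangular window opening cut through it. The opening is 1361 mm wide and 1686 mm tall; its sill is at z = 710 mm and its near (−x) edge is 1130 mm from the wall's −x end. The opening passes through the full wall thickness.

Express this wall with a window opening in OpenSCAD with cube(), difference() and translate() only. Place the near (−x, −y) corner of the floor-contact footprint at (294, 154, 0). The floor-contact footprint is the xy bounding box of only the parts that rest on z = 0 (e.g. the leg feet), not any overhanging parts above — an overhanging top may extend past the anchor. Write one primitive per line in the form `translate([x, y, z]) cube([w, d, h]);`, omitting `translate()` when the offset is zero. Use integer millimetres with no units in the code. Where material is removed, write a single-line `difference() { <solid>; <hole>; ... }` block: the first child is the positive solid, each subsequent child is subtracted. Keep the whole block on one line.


difference() { translate([294, 154, 0]) cube([3381, 175, 2622]); translate([1424, 154, 710]) cube([1361, 175, 1686]); }


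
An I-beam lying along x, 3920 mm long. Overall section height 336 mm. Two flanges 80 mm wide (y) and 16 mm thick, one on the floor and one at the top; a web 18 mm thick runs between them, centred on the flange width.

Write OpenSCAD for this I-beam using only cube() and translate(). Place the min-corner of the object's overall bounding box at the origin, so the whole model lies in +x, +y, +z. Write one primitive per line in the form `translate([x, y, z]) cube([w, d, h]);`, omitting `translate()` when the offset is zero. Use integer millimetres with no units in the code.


cube([3920, 80, 16]);
translate([0, 31, 16]) cube([3920, 18, 304]);
translate([0, 0, 320]) cube([3920, 80, 16]);


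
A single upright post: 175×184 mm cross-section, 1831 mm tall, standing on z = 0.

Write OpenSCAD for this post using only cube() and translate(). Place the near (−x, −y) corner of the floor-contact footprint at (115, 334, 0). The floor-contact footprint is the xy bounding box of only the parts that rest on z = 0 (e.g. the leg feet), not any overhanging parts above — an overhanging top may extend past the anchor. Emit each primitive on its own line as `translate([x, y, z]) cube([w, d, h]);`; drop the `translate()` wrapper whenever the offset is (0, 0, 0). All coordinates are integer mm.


translate([115, 334, 0]) cube([175, 184, 1831]);


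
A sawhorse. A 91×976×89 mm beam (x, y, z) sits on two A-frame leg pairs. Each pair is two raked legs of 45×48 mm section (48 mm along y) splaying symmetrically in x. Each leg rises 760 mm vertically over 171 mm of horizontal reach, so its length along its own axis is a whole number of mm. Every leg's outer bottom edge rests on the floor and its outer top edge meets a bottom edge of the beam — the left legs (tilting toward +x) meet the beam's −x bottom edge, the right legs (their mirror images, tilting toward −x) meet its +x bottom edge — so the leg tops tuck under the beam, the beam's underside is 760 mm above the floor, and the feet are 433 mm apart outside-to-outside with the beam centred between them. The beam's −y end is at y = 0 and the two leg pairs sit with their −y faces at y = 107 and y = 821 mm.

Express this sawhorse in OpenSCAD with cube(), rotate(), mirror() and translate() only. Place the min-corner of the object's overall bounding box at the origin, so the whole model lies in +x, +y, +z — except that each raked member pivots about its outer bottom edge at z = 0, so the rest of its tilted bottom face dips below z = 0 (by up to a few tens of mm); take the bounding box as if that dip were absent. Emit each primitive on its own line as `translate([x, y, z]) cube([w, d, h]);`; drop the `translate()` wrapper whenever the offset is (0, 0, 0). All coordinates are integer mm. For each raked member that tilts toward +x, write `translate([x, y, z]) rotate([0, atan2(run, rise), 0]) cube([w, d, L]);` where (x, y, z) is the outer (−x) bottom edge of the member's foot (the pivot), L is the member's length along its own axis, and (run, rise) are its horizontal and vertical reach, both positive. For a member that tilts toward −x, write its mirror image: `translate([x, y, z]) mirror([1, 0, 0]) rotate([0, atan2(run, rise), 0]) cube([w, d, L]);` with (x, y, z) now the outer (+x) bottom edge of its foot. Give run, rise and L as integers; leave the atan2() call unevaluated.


// leg length = √(171² + 760²) = 779
// right-leg outer foot x = 2·171 + 91 = 433
// beam min-corner = (171, 0, 760)
translate([171, 0, 760]) cube([91, 976, 89]);
translate([0, 107, 0]) rotate([0, atan2(171, 760), 0]) cube([45, 48, 779]);
translate([433, 107, 0]) mirror([1, 0, 0]) rotate([0, atan2(171, 760), 0]) cube([45, 48, 779]);
translate([0, 821, 0]) rotate([0, atan2(171, 760), 0]) cube([45, 48, 779]);
translate([433, 821, 0]) mirror([1, 0, 0]) rotate([0, atan2(171, 760), 0]) cube([45, 48, 779]);


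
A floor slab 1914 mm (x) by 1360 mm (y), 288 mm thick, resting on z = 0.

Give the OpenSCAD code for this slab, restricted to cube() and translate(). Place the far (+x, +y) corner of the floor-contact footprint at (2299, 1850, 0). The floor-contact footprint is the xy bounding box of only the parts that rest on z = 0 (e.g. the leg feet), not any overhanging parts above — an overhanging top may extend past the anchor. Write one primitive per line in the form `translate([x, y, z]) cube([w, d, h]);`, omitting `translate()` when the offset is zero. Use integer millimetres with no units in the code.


translate([385, 490, 0]) cube([1914, 1360, 288]);


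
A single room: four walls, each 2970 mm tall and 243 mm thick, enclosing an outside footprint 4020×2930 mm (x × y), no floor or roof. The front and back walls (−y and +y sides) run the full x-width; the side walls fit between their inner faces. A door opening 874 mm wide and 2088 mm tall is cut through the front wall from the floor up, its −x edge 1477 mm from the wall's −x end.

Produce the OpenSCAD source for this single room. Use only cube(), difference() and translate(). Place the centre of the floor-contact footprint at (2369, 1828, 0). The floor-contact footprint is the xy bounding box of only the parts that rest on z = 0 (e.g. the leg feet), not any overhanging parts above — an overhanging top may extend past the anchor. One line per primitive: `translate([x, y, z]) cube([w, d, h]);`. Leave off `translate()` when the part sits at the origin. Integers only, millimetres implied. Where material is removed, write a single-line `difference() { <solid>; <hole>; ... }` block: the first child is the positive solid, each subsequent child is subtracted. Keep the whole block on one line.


difference() { translate([359, 363, 0]) cube([4020, 243, 2970]); translate([1836, 363, 0]) cube([874, 243, 2088]); }
translate([359, 3050, 0]) cube([4020, 243, 2970]);
translate([359, 606, 0]) cube([243, 2444, 2970]);
translate([4136, 606, 0]) cube([243, 2444, 2970]);


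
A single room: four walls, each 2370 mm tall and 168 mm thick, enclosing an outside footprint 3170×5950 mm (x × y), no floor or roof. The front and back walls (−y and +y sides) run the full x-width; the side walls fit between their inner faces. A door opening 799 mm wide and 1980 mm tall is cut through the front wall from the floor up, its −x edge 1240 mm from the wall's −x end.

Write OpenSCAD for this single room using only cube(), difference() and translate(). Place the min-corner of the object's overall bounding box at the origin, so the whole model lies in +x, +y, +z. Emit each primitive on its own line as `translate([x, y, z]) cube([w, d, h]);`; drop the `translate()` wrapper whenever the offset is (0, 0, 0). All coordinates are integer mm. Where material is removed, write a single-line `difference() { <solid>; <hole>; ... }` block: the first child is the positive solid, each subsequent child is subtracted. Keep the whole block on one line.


difference() { cube([3170, 168, 2370]); translate([1240, 0, 0]) cube([799, 168, 1980]); }
translate([0, 5782, 0]) cube([3170, 168, 2370]);
translate([0, 168, 0]) cube([168, 5614, 2370]);
translate([3002, 168, 0]) cube([168, 5614, 2370]);


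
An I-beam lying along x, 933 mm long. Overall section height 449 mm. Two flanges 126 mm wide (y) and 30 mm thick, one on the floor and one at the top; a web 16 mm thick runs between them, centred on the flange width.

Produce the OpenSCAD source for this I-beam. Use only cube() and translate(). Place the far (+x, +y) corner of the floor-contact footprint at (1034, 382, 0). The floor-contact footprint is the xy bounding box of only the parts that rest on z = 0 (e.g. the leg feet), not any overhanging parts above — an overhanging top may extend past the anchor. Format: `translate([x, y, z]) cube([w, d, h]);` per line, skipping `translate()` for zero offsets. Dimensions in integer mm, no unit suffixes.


translate([101, 256, 0]) cube([933, 126, 30]);
translate([101, 311, 30]) cube([933, 16, 389]);
translate([101, 256, 419]) cube([933, 126, 30]);


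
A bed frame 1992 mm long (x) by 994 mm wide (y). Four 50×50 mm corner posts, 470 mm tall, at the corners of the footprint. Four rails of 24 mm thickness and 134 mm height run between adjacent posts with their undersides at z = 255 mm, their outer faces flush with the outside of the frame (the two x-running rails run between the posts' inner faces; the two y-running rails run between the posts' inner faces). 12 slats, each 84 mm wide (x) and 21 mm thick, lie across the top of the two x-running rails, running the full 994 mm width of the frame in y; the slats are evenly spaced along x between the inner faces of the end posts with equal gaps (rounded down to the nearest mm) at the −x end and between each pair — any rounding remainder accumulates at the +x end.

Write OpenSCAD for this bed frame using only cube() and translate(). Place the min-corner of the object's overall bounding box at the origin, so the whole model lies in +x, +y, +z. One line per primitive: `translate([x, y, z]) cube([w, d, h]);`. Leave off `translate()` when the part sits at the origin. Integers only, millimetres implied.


// slat z = rail_z + rail_h = 255 + 134 = 389
// slat gap = ⌊(1892 − 12·84) / 13⌋ = 68
cube([50, 50, 470]);
translate([0, 944, 0]) cube([50, 50, 470]);
translate([1942, 0, 0]) cube([50, 50, 470]);
translate([1942, 944, 0]) cube([50, 50, 470]);
translate([50, 0, 255]) cube([1892, 24, 134]);
translate([50, 970, 255]) cube([1892, 24, 134]);
translate([0, 50, 255]) cube([24, 894, 134]);
translate([1968, 50, 255]) cube([24, 894, 134]);
translate([118, 0, 389]) cube([84, 994, 21]);
translate([270, 0, 389]) cube([84, 994, 21]);
translate([422, 0, 389]) cube([84, 994, 21]);
translate([574, 0, 389]) cube([84, 994, 21]);
translate([726, 0, 389]) cube([84, 994, 21]);
translate([878, 0, 389]) cube([84, 994, 21]);
translate([1030, 0, 389]) cube([84, 994, 21]);
translate([1182, 0, 389]) cube([84, 994, 21]);
translate([1334, 0, 389]) cube([84, 994, 21]);
translate([1486, 0, 389]) cube([84, 994, 21]);
translate([1638, 0, 389]) cube([84, 994, 21]);
translate([1790, 0, 389]) cube([84, 994, 21]);


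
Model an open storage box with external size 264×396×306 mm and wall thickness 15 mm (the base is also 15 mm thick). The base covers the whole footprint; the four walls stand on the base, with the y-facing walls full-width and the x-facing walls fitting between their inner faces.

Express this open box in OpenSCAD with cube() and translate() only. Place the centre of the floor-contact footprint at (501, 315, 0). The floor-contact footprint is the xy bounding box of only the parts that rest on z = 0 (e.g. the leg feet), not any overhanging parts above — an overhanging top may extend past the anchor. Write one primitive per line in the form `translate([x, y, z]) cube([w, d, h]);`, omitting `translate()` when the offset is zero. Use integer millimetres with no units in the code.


translate([369, 117, 0]) cube([264, 396, 15]);
translate([369, 117, 15]) cube([264, 15, 291]);
translate([369, 498, 15]) cube([264, 15, 291]);
translate([369, 132, 15]) cube([15, 366, 291]);
translate([618, 132, 15]) cube([15, 366, 291]);


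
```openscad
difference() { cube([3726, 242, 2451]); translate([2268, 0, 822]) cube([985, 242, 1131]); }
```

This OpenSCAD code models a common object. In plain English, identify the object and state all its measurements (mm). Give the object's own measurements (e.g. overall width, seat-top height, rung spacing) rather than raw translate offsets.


A wall 3726 mm long (x), 242 mm thick (y), 2451 mm tall, with a rectangular window opening cut through it. The opening is 985 mm wide and 1131 mm tall; its sill is at z = 822 mm and its near (−x) edge is 2268 mm from the wall's −x end. The opening passes through the full wall thickness.


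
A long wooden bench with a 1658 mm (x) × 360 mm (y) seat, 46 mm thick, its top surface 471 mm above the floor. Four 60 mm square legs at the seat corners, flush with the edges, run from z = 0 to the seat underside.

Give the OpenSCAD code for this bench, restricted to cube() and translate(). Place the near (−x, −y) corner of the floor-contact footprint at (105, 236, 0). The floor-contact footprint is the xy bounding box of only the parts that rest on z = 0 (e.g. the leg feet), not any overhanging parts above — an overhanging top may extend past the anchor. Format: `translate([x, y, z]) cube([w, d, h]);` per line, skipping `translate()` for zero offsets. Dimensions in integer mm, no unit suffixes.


// leg_h = 471 − 46 = 425
translate([105, 236, 425]) cube([1658, 360, 46]);
translate([105, 236, 0]) cube([60, 60, 425]);
translate([105, 536, 0]) cube([60, 60, 425]);
translate([1703, 236, 0]) cube([60, 60, 425]);
translate([1703, 536, 0]) cube([60, 60, 425]);


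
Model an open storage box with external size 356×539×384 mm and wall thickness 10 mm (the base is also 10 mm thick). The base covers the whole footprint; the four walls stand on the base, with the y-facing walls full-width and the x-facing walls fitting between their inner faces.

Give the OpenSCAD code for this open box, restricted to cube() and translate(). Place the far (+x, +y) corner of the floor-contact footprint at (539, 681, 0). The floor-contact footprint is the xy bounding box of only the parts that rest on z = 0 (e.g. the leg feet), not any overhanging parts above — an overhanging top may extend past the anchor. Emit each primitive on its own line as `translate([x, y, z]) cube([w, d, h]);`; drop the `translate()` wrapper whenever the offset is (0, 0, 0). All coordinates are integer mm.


translate([183, 142, 0]) cube([356, 539, 10]);
translate([183, 142, 10]) cube([356, 10, 374]);
translate([183, 671, 10]) cube([356, 10, 374]);
translate([183, 152, 10]) cube([10, 519, 374]);
translate([529, 152, 10]) cube([10, 519, 374]);


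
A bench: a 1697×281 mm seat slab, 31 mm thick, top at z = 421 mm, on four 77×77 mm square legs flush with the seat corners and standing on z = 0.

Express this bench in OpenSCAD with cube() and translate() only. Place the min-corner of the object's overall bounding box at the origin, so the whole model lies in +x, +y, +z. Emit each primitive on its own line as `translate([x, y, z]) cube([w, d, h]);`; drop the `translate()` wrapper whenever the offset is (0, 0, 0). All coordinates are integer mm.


translate([0, 0, 390]) cube([1697, 281, 31]);
cube([77, 77, 390]);
translate([0, 204, 0]) cube([77, 77, 390]);
translate([1620, 0, 0]) cube([77, 77, 390]);
translate([1620, 204, 0]) cube([77, 77, 390]);


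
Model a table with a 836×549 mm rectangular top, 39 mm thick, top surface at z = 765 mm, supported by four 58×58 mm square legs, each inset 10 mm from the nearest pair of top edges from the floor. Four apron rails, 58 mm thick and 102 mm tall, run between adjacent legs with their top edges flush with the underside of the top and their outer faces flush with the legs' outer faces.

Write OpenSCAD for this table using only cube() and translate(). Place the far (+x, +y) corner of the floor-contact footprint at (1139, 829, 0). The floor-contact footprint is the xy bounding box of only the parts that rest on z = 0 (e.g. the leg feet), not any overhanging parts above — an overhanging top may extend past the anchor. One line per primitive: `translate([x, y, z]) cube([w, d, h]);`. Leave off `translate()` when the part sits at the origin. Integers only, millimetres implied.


translate([313, 290, 726]) cube([836, 549, 39]);
translate([323, 300, 0]) cube([58, 58, 726]);
translate([1081, 300, 0]) cube([58, 58, 726]);
translate([323, 771, 0]) cube([58, 58, 726]);
translate([1081, 771, 0]) cube([58, 58, 726]);
translate([381, 300, 624]) cube([700, 58, 102]);
translate([381, 771, 624]) cube([700, 58, 102]);
translate([323, 358, 624]) cube([58, 413, 102]);
translate([1081, 358, 624]) cube([58, 413, 102]);


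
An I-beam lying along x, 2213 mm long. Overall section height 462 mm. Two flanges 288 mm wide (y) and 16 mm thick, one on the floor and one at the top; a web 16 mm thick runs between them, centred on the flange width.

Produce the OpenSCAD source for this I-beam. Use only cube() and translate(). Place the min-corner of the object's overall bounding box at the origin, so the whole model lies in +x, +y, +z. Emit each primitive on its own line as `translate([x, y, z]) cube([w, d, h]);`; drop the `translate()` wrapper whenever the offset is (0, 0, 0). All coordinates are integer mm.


cube([2213, 288, 16]);
translate([0, 136, 16]) cube([2213, 16, 430]);
translate([0, 0, 446]) cube([2213, 288, 16]);


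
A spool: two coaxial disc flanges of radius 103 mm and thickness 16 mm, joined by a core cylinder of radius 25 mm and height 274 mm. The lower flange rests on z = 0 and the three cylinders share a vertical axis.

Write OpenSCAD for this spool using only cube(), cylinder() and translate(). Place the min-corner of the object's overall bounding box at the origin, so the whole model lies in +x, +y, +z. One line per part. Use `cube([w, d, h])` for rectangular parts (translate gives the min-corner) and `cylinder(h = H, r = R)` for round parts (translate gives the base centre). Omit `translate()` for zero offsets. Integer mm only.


translate([103, 103, 0]) cylinder(h = 16, r = 103);
translate([103, 103, 16]) cylinder(h = 274, r = 25);
translate([103, 103, 290]) cylinder(h = 16, r = 103);


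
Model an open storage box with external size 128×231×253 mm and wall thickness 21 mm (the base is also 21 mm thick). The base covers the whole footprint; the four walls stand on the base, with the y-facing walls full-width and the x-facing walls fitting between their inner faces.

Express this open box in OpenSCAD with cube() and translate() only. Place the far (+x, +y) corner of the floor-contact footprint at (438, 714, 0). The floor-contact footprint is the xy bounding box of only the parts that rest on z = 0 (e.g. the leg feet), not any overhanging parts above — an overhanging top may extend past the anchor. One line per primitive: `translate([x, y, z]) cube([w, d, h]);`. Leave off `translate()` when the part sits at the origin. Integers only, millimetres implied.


translate([310, 483, 0]) cube([128, 231, 21]);
translate([310, 483, 21]) cube([128, 21, 232]);
translate([310, 693, 21]) cube([128, 21, 232]);
translate([310, 504, 21]) cube([21, 189, 232]);
translate([417, 504, 21]) cube([21, 189, 232]);


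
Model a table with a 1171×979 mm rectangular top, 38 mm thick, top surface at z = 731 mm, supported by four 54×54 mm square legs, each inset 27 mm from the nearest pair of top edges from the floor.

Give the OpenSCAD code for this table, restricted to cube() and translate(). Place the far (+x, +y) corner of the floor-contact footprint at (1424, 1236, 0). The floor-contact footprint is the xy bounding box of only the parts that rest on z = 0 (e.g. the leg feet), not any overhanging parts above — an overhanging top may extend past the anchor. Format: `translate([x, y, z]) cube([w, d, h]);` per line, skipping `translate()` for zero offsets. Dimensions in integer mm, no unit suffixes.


translate([280, 284, 693]) cube([1171, 979, 38]);
translate([307, 311, 0]) cube([54, 54, 693]);
translate([1370, 311, 0]) cube([54, 54, 693]);
translate([307, 1182, 0]) cube([54, 54, 693]);
translate([1370, 1182, 0]) cube([54, 54, 693]);


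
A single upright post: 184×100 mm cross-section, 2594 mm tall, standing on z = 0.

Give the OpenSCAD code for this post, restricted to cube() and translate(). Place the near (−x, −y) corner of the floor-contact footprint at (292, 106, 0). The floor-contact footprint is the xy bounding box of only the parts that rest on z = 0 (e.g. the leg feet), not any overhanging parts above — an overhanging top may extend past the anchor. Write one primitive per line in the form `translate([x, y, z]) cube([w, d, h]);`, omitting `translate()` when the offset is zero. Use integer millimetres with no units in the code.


translate([292, 106, 0]) cube([184, 100, 2594]);
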